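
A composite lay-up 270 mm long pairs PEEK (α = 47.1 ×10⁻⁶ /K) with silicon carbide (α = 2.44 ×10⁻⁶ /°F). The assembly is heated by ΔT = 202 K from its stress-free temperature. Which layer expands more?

PEEK

silicon carbide: α = 2.44×10⁻⁶/°F × 9/5 = 4.39×10⁻⁶/K.
α(PEEK) = 47.1×10⁻⁶/K vs α(silicon carbide) = 4.39×10⁻⁶/K.
Higher α expands more for the same ΔT: PEEK.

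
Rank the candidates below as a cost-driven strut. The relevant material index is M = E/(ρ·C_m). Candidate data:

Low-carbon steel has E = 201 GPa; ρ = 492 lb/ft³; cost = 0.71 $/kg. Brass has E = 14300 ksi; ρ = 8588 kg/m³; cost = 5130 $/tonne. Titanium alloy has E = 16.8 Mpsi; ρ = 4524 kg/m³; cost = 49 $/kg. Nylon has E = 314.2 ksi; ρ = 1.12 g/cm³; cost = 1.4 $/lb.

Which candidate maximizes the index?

low-carbon steel

Normalizing units and computing the index:
  low-carbon steel: E = 201.0 GPa, ρ = 7881 kg/m³, cost = 0.7100 $/kg
  brass: E = 98.60 GPa, ρ = 8588 kg/m³, cost = 5.130 $/kg
  titanium alloy: E = 115.8 GPa, ρ = 4524 kg/m³, cost = 49.00 $/kg
  nylon: E = 2.166 GPa, ρ = 1120 kg/m³, cost = 3.086 $/kg
  low-carbon steel: M = 35.9 MN·m per $
  brass: M = 2.24 MN·m per $
  nylon: M = 0.627 MN·m per $
  titanium alloy: M = 0.523 MN·m per $
The maximum is for low-carbon steel.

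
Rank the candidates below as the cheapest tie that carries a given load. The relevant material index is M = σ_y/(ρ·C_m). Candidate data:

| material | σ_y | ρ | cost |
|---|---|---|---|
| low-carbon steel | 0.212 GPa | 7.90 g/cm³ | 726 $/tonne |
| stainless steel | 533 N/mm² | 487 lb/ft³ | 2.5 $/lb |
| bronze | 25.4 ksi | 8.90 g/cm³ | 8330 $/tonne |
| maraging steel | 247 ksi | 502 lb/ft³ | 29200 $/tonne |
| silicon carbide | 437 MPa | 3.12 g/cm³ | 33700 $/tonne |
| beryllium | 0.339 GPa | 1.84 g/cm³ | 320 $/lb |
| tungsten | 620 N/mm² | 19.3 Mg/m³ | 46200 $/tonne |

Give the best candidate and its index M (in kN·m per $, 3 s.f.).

Convert each candidate to consistent units, then evaluate M:
  low-carbon steel: σ_y = 212.0 MPa, ρ = 7900 kg/m³, cost = 0.7260 $/kg
  stainless steel: σ_y = 533.0 MPa, ρ = 7801 kg/m³, cost = 5.511 $/kg
  bronze: σ_y = 175.1 MPa, ρ = 8900 kg/m³, cost = 8.330 $/kg
  maraging steel: σ_y = 1703 MPa, ρ = 8041 kg/m³, cost = 29.20 $/kg
  silicon carbide: σ_y = 437.0 MPa, ρ = 3120 kg/m³, cost = 33.70 $/kg
  beryllium: σ_y = 339.0 MPa, ρ = 1840 kg/m³, cost = 705.5 $/kg
  tungsten: σ_y = 620.0 MPa, ρ = 19300 kg/m³, cost = 46.20 $/kg
  low-carbon steel: M = 37.0 kN·m per $
  stainless steel: M = 12.4 kN·m per $
  maraging steel: M = 7.25 kN·m per $
  silicon carbide: M = 4.16 kN·m per $
  bronze: M = 2.36 kN·m per $
  tungsten: M = 0.695 kN·m per $
  beryllium: M = 0.261 kN·m per $
Low-carbon steel has the largest M.

low-carbon steel, M = 37.0 kN·m per $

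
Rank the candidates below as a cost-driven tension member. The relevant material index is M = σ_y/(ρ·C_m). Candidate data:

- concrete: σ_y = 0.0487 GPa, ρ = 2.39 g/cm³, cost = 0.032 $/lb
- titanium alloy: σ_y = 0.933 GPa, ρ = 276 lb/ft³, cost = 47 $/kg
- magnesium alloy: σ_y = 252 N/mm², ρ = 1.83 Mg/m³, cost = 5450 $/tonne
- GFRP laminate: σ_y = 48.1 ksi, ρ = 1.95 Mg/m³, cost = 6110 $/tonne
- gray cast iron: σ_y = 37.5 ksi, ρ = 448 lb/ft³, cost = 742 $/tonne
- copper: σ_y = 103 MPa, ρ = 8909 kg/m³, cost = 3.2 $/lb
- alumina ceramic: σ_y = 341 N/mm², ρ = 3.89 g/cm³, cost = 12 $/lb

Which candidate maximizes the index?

concrete

Convert each candidate to consistent units, then evaluate M:
  concrete: σ_y = 48.70 MPa, ρ = 2390 kg/m³, cost = 0.07055 $/kg
  titanium alloy: σ_y = 933.0 MPa, ρ = 4421 kg/m³, cost = 47.00 $/kg
  magnesium alloy: σ_y = 252.0 MPa, ρ = 1830 kg/m³, cost = 5.450 $/kg
  GFRP laminate: σ_y = 331.6 MPa, ρ = 1950 kg/m³, cost = 6.110 $/kg
  gray cast iron: σ_y = 258.6 MPa, ρ = 7176 kg/m³, cost = 0.7420 $/kg
  copper: σ_y = 103.0 MPa, ρ = 8909 kg/m³, cost = 7.055 $/kg
  alumina ceramic: σ_y = 341.0 MPa, ρ = 3890 kg/m³, cost = 26.46 $/kg
  concrete: M = 289 kN·m per $
  gray cast iron: M = 48.6 kN·m per $
  GFRP laminate: M = 27.8 kN·m per $
  magnesium alloy: M = 25.3 kN·m per $
  titanium alloy: M = 4.49 kN·m per $
  alumina ceramic: M = 3.31 kN·m per $
  copper: M = 1.64 kN·m per $
Concrete ranks first.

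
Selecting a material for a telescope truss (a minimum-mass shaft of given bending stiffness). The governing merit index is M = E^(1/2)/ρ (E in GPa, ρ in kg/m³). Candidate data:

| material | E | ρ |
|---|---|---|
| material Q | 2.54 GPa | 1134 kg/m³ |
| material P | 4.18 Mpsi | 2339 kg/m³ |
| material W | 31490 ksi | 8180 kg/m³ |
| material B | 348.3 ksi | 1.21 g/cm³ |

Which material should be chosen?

After converting to SI:
  material Q: E = 2.540 GPa, ρ = 1134 kg/m³
  material P: E = 28.82 GPa, ρ = 2339 kg/m³
  material W: E = 217.1 GPa, ρ = 8180 kg/m³
  material B: E = 2.401 GPa, ρ = 1210 kg/m³
  material P: M = 2.30×10⁻³
  material W: M = 1.80×10⁻³
  material Q: M = 1.41×10⁻³
  material B: M = 1.28×10⁻³
Highest index: material P.

material P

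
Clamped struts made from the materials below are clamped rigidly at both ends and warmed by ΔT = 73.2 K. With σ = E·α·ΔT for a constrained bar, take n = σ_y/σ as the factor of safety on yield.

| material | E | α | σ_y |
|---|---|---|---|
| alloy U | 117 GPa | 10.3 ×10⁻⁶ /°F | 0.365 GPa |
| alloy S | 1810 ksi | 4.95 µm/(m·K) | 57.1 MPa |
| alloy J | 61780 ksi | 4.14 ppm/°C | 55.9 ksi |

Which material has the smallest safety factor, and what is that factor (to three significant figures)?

Converting E to GPa, α to ×10⁻⁶/K, σ_y to MPa, then σ and n for each:
  alloy U: E = 117.0, α = 18.5, σ_y = 365.0 → σ = 159 MPa, n = 2.30
  alloy S: E = 12.48, α = 4.95, σ_y = 57.10 → σ = 4.52 MPa, n = 12.6
  alloy J: E = 426.0, α = 4.14, σ_y = 385.4 → σ = 129 MPa, n = 2.99
Smallest n: alloy U with n = 2.30.

alloy U, n = 2.30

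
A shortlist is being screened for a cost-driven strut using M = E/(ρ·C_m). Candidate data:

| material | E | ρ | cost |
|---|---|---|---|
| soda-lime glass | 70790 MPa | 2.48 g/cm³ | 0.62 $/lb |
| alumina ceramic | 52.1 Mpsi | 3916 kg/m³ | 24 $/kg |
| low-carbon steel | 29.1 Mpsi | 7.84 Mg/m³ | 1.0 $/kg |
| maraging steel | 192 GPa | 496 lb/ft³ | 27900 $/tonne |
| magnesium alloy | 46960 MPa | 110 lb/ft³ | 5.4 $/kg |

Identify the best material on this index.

Normalizing units and computing the index:
  soda-lime glass: E = 70.79 GPa, ρ = 2480 kg/m³, cost = 1.367 $/kg
  alumina ceramic: E = 359.2 GPa, ρ = 3916 kg/m³, cost = 24.00 $/kg
  low-carbon steel: E = 200.6 GPa, ρ = 7840 kg/m³, cost = 1.000 $/kg
  maraging steel: E = 192.0 GPa, ρ = 7945 kg/m³, cost = 27.90 $/kg
  magnesium alloy: E = 46.96 GPa, ρ = 1762 kg/m³, cost = 5.400 $/kg
  low-carbon steel: M = 25.6 MN·m per $
  soda-lime glass: M = 20.9 MN·m per $
  magnesium alloy: M = 4.94 MN·m per $
  alumina ceramic: M = 3.82 MN·m per $
  maraging steel: M = 0.866 MN·m per $
The maximum is for low-carbon steel.

low-carbon steel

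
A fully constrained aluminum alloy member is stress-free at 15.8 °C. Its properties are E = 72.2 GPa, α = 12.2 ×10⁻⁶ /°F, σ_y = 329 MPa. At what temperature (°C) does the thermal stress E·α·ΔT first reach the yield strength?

223 °C

α = 12.2×10⁻⁶/°F × 9/5 = 22.0×10⁻⁶/K.
E·α·ΔT = 329.0 MPa ⇒ ΔT = 329.0 / (72.20×10³ × 22.0×10⁻⁶) = 207.5 K.
T = 15.8 + 207.5 = 223.3 °C.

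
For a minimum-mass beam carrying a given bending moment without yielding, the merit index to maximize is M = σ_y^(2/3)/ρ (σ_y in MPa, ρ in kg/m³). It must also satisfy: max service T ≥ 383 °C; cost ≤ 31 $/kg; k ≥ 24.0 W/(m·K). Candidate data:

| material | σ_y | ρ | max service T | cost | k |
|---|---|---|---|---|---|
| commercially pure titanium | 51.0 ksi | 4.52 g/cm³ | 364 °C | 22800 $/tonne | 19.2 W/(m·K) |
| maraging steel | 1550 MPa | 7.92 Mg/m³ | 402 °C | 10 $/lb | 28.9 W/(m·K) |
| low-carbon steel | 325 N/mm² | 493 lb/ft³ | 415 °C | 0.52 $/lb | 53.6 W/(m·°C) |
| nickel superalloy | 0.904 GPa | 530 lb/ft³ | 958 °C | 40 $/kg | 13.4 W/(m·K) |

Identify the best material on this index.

maraging steel

Screen on constraints: max service T ≥ 383 °C; cost ≤ 31 $/kg; k ≥ 24.0 W/(m·K). Survivors: maraging steel, low-carbon steel.
After converting to SI:
  maraging steel: σ_y = 1550 MPa, ρ = 7920 kg/m³
  low-carbon steel: σ_y = 325.0 MPa, ρ = 7897 kg/m³
  maraging steel: M = 16.9×10⁻³
  low-carbon steel: M = 5.99×10⁻³
Highest index: maraging steel.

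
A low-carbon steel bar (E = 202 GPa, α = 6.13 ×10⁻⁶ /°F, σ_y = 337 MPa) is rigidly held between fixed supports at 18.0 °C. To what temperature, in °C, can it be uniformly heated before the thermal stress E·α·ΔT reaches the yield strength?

α = 6.13×10⁻⁶/°F × 9/5 = 11.0×10⁻⁶/K.
E·α·ΔT = 337.0 MPa ⇒ ΔT = 337.0 / (202.0×10³ × 11.0×10⁻⁶) = 151.2 K.
T = 18.0 + 151.2 = 169.2 °C.

169 °C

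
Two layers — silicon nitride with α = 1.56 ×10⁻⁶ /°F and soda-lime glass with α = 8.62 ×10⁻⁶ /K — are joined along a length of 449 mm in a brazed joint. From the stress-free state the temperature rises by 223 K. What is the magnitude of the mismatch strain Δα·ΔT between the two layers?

silicon nitride: α = 1.56×10⁻⁶/°F × 9/5 = 2.81×10⁻⁶/K.
Δα = |2.81 − 8.62|×10⁻⁶/K = 5.81×10⁻⁶/K.
Mismatch strain = Δα·ΔT = 5.81×10⁻⁶ × 223.0 = 1.30×10⁻³.

1.30×10⁻³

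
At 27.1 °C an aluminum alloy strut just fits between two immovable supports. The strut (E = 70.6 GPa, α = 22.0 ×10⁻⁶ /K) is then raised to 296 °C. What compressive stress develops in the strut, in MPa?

418 MPa

ΔT = 268.9 K. Constrained thermal stress σ = E·α·ΔT = 70.60×10³ MPa × 22.0×10⁻⁶ × 268.9 = 418 MPa (compressive).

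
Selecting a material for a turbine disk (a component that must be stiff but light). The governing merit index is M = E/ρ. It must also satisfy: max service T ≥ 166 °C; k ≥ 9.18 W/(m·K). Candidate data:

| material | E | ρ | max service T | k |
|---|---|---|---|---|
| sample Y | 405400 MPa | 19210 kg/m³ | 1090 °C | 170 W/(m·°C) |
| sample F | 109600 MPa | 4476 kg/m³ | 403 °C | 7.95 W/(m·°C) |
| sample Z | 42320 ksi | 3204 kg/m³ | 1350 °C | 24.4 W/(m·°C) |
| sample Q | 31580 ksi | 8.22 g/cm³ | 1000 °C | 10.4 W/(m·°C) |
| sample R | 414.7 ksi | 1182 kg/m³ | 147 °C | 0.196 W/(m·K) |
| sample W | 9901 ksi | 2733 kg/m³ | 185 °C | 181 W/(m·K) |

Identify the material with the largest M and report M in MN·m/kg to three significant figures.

Screen on constraints: max service T ≥ 166 °C; k ≥ 9.18 W/(m·K). Survivors: sample Y, sample Z, sample Q, sample W.
Convert each candidate to consistent units, then evaluate M:
  sample Y: E = 405.4 GPa, ρ = 19210 kg/m³
  sample Z: E = 291.8 GPa, ρ = 3204 kg/m³
  sample Q: E = 217.7 GPa, ρ = 8220 kg/m³
  sample W: E = 68.27 GPa, ρ = 2733 kg/m³
  sample Z: M = 91.1 MN·m/kg
  sample Q: M = 26.5 MN·m/kg
  sample W: M = 25.0 MN·m/kg
  sample Y: M = 21.1 MN·m/kg
Sample Z ranks first.

sample Z, M = 91.1 MN·m/kg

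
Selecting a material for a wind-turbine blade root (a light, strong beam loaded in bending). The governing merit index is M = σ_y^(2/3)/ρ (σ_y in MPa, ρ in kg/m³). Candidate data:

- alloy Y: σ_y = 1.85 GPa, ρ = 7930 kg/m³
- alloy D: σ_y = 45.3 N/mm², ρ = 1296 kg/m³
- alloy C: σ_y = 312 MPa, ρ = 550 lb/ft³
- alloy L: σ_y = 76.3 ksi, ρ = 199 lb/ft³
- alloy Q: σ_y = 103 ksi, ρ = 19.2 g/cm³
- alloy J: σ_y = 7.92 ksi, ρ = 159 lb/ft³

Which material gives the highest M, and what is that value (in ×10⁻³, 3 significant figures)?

Convert each candidate to consistent units, then evaluate M:
  alloy Y: σ_y = 1850 MPa, ρ = 7930 kg/m³
  alloy D: σ_y = 45.30 MPa, ρ = 1296 kg/m³
  alloy C: σ_y = 312.0 MPa, ρ = 8810 kg/m³
  alloy L: σ_y = 526.1 MPa, ρ = 3188 kg/m³
  alloy Q: σ_y = 710.2 MPa, ρ = 19200 kg/m³
  alloy J: σ_y = 54.61 MPa, ρ = 2547 kg/m³
  alloy L: M = 20.4×10⁻³
  alloy Y: M = 19.0×10⁻³
  alloy D: M = 9.81×10⁻³
  alloy J: M = 5.65×10⁻³
  alloy C: M = 5.22×10⁻³
  alloy Q: M = 4.15×10⁻³
Alloy L ranks first.

alloy L, M = 20.4×10⁻³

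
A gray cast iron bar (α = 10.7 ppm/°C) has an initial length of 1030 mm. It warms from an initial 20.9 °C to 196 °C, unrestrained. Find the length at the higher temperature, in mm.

1031.9 mm

ΔT = 196 − 20.9 = 175.1 K.
ΔL = α·L₀·ΔT = 10.7×10⁻⁶ × 1030 mm × 175.1 K = 1.93 mm.
L = L₀ + ΔL = 1030 + 1.93 = 1031.9 mm.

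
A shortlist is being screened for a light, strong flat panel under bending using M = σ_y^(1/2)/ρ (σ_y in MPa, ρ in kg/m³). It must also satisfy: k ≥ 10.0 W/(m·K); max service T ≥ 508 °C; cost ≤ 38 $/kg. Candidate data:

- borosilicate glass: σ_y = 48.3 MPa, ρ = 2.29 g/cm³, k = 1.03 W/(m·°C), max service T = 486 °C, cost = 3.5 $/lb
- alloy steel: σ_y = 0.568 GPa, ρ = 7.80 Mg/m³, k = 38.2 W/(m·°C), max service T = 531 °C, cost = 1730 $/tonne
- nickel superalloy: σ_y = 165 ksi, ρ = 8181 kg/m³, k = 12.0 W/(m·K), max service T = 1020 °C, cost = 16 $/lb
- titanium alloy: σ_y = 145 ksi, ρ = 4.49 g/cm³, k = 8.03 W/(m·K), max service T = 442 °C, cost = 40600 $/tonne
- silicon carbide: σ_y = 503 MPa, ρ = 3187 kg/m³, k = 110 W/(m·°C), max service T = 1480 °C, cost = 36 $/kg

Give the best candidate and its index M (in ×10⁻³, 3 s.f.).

silicon carbide, M = 7.04×10⁻³

Screen on constraints: k ≥ 10.0 W/(m·K); max service T ≥ 508 °C; cost ≤ 38 $/kg. Survivors: alloy steel, nickel superalloy, silicon carbide.
Convert each candidate to consistent units, then evaluate M:
  alloy steel: σ_y = 568.0 MPa, ρ = 7800 kg/m³
  nickel superalloy: σ_y = 1138 MPa, ρ = 8181 kg/m³
  silicon carbide: σ_y = 503.0 MPa, ρ = 3187 kg/m³
  silicon carbide: M = 7.04×10⁻³
  nickel superalloy: M = 4.12×10⁻³
  alloy steel: M = 3.06×10⁻³
Highest index: silicon carbide.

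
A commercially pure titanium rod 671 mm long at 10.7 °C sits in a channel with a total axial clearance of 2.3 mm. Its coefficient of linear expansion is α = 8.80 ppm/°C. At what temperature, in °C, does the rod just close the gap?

400 °C

α·L₀·ΔT = 2.3 mm ⇒ ΔT = 2.3 / (8.80×10⁻⁶ × 671.0) = 389.5 K.
T = 10.7 + 389.5 = 400.2 °C.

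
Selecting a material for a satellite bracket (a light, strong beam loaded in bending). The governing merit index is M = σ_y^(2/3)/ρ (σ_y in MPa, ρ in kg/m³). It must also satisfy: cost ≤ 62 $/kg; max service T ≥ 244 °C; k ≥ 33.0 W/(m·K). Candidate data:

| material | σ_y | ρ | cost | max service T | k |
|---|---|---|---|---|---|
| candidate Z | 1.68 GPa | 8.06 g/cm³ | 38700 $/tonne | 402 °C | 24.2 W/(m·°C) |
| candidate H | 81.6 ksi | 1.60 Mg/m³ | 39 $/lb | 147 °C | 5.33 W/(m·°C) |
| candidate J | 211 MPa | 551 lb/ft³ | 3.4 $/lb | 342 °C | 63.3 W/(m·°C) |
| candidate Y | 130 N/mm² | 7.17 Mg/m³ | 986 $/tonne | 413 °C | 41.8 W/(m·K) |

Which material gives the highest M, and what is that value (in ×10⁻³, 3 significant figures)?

Screen on constraints: cost ≤ 62 $/kg; max service T ≥ 244 °C; k ≥ 33.0 W/(m·K). Survivors: candidate J, candidate Y.
Putting every candidate on a common basis:
  candidate J: σ_y = 211.0 MPa, ρ = 8826 kg/m³
  candidate Y: σ_y = 130.0 MPa, ρ = 7170 kg/m³
  candidate J: M = 4.02×10⁻³
  candidate Y: M = 3.58×10⁻³
Highest index: candidate J.

candidate J, M = 4.02×10⁻³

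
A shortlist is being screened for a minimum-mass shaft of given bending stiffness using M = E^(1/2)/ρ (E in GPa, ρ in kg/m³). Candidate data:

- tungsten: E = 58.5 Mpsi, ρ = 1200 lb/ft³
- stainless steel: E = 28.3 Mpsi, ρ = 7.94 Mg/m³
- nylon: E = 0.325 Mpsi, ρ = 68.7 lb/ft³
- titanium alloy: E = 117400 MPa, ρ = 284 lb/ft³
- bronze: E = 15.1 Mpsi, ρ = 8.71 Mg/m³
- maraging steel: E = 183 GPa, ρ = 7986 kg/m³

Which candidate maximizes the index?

titanium alloy

In SI units:
  tungsten: E = 403.3 GPa, ρ = 19220 kg/m³
  stainless steel: E = 195.1 GPa, ρ = 7940 kg/m³
  nylon: E = 2.241 GPa, ρ = 1100 kg/m³
  titanium alloy: E = 117.4 GPa, ρ = 4549 kg/m³
  bronze: E = 104.1 GPa, ρ = 8710 kg/m³
  maraging steel: E = 183.0 GPa, ρ = 7986 kg/m³
  titanium alloy: M = 2.38×10⁻³
  stainless steel: M = 1.76×10⁻³
  maraging steel: M = 1.69×10⁻³
  nylon: M = 1.36×10⁻³
  bronze: M = 1.17×10⁻³
  tungsten: M = 1.04×10⁻³
Titanium alloy ranks first.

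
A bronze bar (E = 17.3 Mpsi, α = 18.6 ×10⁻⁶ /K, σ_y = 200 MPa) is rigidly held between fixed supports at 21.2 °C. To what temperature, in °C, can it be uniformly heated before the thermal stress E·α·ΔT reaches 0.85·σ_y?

97.8 °C

E = 17.3 Mpsi = 119.3 GPa.
E·α·ΔT = 170.0 MPa ⇒ ΔT = 170.0 / (119.3×10³ × 18.6×10⁻⁶) = 76.63 K.
T = 21.2 + 76.63 = 97.83 °C.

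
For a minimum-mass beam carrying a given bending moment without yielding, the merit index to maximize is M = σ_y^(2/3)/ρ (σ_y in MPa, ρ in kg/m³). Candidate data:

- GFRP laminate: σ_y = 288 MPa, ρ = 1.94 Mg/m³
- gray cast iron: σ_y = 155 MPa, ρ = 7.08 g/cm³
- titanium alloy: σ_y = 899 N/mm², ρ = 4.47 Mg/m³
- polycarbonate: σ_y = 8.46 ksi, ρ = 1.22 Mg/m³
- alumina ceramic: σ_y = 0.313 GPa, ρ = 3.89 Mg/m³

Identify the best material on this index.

GFRP laminate

Normalizing units and computing the index:
  GFRP laminate: σ_y = 288.0 MPa, ρ = 1940 kg/m³
  gray cast iron: σ_y = 155.0 MPa, ρ = 7080 kg/m³
  titanium alloy: σ_y = 899.0 MPa, ρ = 4470 kg/m³
  polycarbonate: σ_y = 58.33 MPa, ρ = 1220 kg/m³
  alumina ceramic: σ_y = 313.0 MPa, ρ = 3890 kg/m³
  GFRP laminate: M = 22.5×10⁻³
  titanium alloy: M = 20.8×10⁻³
  polycarbonate: M = 12.3×10⁻³
  alumina ceramic: M = 11.9×10⁻³
  gray cast iron: M = 4.08×10⁻³
Highest index: GFRP laminate.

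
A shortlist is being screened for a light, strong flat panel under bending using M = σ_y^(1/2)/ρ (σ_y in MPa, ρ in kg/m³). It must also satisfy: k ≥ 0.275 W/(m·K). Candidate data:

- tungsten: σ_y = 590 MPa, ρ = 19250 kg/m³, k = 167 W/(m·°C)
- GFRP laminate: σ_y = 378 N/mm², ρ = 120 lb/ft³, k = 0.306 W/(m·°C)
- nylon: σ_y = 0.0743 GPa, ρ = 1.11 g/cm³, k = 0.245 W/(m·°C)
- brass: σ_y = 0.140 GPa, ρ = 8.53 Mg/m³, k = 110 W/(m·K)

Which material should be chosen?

GFRP laminate

Screen on constraints: k ≥ 0.275 W/(m·K). Survivors: tungsten, GFRP laminate, brass.
Convert each candidate to consistent units, then evaluate M:
  tungsten: σ_y = 590.0 MPa, ρ = 19250 kg/m³
  GFRP laminate: σ_y = 378.0 MPa, ρ = 1922 kg/m³
  brass: σ_y = 140.0 MPa, ρ = 8530 kg/m³
  GFRP laminate: M = 10.1×10⁻³
  brass: M = 1.39×10⁻³
  tungsten: M = 1.26×10⁻³
The maximum is for GFRP laminate.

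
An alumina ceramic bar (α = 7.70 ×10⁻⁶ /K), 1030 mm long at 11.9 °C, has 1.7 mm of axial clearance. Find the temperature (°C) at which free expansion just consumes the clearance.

226 °C

α·L₀·ΔT = 1.7 mm ⇒ ΔT = 1.7 / (7.70×10⁻⁶ × 1030.0) = 214.3 K.
T = 11.9 + 214.3 = 226.2 °C.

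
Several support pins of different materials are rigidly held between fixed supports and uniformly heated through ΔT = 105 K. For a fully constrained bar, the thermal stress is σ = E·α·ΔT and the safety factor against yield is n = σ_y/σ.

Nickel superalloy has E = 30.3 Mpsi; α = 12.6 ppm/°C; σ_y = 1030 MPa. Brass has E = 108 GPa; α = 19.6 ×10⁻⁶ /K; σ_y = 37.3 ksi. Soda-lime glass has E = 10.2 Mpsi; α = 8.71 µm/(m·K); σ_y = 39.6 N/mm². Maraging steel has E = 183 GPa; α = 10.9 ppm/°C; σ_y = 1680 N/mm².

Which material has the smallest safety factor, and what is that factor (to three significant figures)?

Per material, after unit conversion:
  nickel superalloy: E = 208.9, α = 12.6, σ_y = 1030 → σ = 276 MPa, n = 3.73
  brass: E = 108.0, α = 19.6, σ_y = 257.2 → σ = 222 MPa, n = 1.16
  soda-lime glass: E = 70.33, α = 8.71, σ_y = 39.60 → σ = 64.3 MPa, n = 0.616
  maraging steel: E = 183.0, α = 10.9, σ_y = 1680 → σ = 209 MPa, n = 8.02
Smallest n: soda-lime glass with n = 0.616.

soda-lime glass, n = 0.616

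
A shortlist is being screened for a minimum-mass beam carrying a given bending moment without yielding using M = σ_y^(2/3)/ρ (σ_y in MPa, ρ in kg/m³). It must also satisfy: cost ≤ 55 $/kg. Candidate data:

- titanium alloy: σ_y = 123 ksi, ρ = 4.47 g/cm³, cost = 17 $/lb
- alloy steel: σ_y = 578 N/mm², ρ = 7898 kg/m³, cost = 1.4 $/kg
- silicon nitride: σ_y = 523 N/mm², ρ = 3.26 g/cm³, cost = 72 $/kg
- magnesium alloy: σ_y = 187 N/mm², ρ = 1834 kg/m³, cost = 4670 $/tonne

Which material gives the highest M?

titanium alloy

Screen on constraints: cost ≤ 55 $/kg. Survivors: titanium alloy, alloy steel, magnesium alloy.
Convert each candidate to consistent units, then evaluate M:
  titanium alloy: σ_y = 848.1 MPa, ρ = 4470 kg/m³
  alloy steel: σ_y = 578.0 MPa, ρ = 7898 kg/m³
  magnesium alloy: σ_y = 187.0 MPa, ρ = 1834 kg/m³
  titanium alloy: M = 20.0×10⁻³
  magnesium alloy: M = 17.8×10⁻³
  alloy steel: M = 8.79×10⁻³
Titanium alloy ranks first.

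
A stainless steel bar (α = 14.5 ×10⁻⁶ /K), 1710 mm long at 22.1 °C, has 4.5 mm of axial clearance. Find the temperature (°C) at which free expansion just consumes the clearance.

α·L₀·ΔT = 4.5 mm ⇒ ΔT = 4.5 / (14.5×10⁻⁶ × 1710.0) = 181.5 K.
T = 22.1 + 181.5 = 203.6 °C.

204 °C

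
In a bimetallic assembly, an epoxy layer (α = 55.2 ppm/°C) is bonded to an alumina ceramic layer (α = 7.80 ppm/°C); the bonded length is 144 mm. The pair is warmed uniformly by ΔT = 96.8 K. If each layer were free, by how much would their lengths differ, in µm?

Δα = |55.2 − 7.80|×10⁻⁶/K = 47.4×10⁻⁶/K.
ΔL_mismatch = Δα·L·ΔT = 47.4×10⁻⁶ × 144.0 mm × 96.8 K = 661 µm.

661 µm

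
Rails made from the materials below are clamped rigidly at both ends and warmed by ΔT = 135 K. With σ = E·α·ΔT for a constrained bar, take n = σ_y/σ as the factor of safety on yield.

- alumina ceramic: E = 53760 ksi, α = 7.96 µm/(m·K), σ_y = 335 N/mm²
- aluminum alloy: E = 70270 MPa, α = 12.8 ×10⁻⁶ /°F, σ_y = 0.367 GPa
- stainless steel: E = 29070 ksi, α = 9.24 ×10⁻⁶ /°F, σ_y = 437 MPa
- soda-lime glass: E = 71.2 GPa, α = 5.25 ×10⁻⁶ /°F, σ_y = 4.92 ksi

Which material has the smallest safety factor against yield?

Converting E to GPa, α to ×10⁻⁶/K, σ_y to MPa, then σ and n for each:
  alumina ceramic: E = 370.7, α = 7.96, σ_y = 335.0 → σ = 398 MPa, n = 0.841
  aluminum alloy: E = 70.27, α = 23.0, σ_y = 367.0 → σ = 219 MPa, n = 1.68
  stainless steel: E = 200.4, α = 16.6, σ_y = 437.0 → σ = 450 MPa, n = 0.971
  soda-lime glass: E = 71.20, α = 9.45, σ_y = 33.92 → σ = 90.8 MPa, n = 0.373
Soda-lime glass has the lowest safety factor, n = 0.373.

soda-lime glass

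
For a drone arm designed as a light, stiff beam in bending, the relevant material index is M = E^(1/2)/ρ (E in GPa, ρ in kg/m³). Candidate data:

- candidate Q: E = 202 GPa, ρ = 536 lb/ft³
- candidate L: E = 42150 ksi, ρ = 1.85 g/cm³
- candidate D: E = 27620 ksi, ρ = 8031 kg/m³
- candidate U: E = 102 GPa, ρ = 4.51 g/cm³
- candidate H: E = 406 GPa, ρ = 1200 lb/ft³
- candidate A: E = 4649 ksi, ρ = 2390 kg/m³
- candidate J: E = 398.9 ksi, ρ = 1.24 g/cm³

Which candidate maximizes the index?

Putting every candidate on a common basis:
  candidate Q: E = 202.0 GPa, ρ = 8586 kg/m³
  candidate L: E = 290.6 GPa, ρ = 1850 kg/m³
  candidate D: E = 190.4 GPa, ρ = 8031 kg/m³
  candidate U: E = 102.0 GPa, ρ = 4510 kg/m³
  candidate H: E = 406.0 GPa, ρ = 19220 kg/m³
  candidate A: E = 32.05 GPa, ρ = 2390 kg/m³
  candidate J: E = 2.750 GPa, ρ = 1240 kg/m³
  candidate L: M = 9.21×10⁻³
  candidate A: M = 2.37×10⁻³
  candidate U: M = 2.24×10⁻³
  candidate D: M = 1.72×10⁻³
  candidate Q: M = 1.66×10⁻³
  candidate J: M = 1.34×10⁻³
  candidate H: M = 1.05×10⁻³
Candidate L has the largest M.

candidate L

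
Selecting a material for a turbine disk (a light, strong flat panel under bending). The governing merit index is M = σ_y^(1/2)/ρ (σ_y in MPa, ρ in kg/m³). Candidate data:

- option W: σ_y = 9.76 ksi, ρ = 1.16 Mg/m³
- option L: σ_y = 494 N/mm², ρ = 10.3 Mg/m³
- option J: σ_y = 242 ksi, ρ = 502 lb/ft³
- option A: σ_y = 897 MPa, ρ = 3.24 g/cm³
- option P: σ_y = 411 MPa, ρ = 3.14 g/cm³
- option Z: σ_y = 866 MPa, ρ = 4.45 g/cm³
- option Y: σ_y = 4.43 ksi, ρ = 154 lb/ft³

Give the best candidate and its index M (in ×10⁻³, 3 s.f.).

Convert each candidate to consistent units, then evaluate M:
  option W: σ_y = 67.29 MPa, ρ = 1160 kg/m³
  option L: σ_y = 494.0 MPa, ρ = 10300 kg/m³
  option J: σ_y = 1669 MPa, ρ = 8041 kg/m³
  option A: σ_y = 897.0 MPa, ρ = 3240 kg/m³
  option P: σ_y = 411.0 MPa, ρ = 3140 kg/m³
  option Z: σ_y = 866.0 MPa, ρ = 4450 kg/m³
  option Y: σ_y = 30.54 MPa, ρ = 2467 kg/m³
  option A: M = 9.24×10⁻³
  option W: M = 7.07×10⁻³
  option Z: M = 6.61×10⁻³
  option P: M = 6.46×10⁻³
  option J: M = 5.08×10⁻³
  option Y: M = 2.24×10⁻³
  option L: M = 2.16×10⁻³
Option A has the largest M.

option A, M = 9.24×10⁻³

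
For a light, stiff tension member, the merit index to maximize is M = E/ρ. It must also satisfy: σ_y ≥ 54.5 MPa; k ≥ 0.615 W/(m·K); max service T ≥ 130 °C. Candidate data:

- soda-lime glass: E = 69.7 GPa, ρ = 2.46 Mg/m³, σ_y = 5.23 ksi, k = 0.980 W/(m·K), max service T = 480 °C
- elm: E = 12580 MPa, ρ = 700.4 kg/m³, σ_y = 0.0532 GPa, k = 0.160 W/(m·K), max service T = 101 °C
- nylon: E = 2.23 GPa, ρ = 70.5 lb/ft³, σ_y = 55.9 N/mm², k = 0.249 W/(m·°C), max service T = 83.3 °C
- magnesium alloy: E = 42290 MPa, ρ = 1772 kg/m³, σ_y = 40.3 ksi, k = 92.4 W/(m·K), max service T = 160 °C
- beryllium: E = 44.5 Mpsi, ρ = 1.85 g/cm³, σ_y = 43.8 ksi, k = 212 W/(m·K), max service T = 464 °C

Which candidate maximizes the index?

beryllium

Screen on constraints: σ_y ≥ 54.5 MPa; k ≥ 0.615 W/(m·K); max service T ≥ 130 °C. Survivors: magnesium alloy, beryllium.
Convert each candidate to consistent units, then evaluate M:
  magnesium alloy: E = 42.29 GPa, ρ = 1772 kg/m³
  beryllium: E = 306.8 GPa, ρ = 1850 kg/m³
  beryllium: M = 166 MN·m/kg
  magnesium alloy: M = 23.9 MN·m/kg
Beryllium has the largest M.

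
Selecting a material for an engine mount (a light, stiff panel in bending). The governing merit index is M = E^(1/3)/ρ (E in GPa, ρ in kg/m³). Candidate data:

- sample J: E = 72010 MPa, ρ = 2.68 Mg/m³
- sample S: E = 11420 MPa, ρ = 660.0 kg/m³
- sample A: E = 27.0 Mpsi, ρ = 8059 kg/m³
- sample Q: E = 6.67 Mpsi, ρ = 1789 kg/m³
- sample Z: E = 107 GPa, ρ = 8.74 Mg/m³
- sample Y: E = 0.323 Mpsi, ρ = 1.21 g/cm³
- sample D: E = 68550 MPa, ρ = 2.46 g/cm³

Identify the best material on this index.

Putting every candidate on a common basis:
  sample J: E = 72.01 GPa, ρ = 2680 kg/m³
  sample S: E = 11.42 GPa, ρ = 660.0 kg/m³
  sample A: E = 186.2 GPa, ρ = 8059 kg/m³
  sample Q: E = 45.99 GPa, ρ = 1789 kg/m³
  sample Z: E = 107.0 GPa, ρ = 8740 kg/m³
  sample Y: E = 2.227 GPa, ρ = 1210 kg/m³
  sample D: E = 68.55 GPa, ρ = 2460 kg/m³
  sample S: M = 3.41×10⁻³
  sample Q: M = 2.00×10⁻³
  sample D: M = 1.66×10⁻³
  sample J: M = 1.55×10⁻³
  sample Y: M = 1.08×10⁻³
  sample A: M = 0.709×10⁻³
  sample Z: M = 0.543×10⁻³
Sample S has the largest M.

sample S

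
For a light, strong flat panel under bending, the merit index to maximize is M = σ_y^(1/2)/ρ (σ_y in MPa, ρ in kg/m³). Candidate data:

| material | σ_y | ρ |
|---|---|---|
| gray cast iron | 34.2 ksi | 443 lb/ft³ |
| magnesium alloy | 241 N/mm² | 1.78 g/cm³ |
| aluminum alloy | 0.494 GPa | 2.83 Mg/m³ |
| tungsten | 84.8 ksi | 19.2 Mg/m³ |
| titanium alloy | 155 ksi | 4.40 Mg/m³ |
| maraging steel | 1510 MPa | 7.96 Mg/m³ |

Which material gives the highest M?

magnesium alloy

Normalizing units and computing the index:
  gray cast iron: σ_y = 235.8 MPa, ρ = 7096 kg/m³
  magnesium alloy: σ_y = 241.0 MPa, ρ = 1780 kg/m³
  aluminum alloy: σ_y = 494.0 MPa, ρ = 2830 kg/m³
  tungsten: σ_y = 584.7 MPa, ρ = 19200 kg/m³
  titanium alloy: σ_y = 1069 MPa, ρ = 4400 kg/m³
  maraging steel: σ_y = 1510 MPa, ρ = 7960 kg/m³
  magnesium alloy: M = 8.72×10⁻³
  aluminum alloy: M = 7.85×10⁻³
  titanium alloy: M = 7.43×10⁻³
  maraging steel: M = 4.88×10⁻³
  gray cast iron: M = 2.16×10⁻³
  tungsten: M = 1.26×10⁻³
Highest index: magnesium alloy.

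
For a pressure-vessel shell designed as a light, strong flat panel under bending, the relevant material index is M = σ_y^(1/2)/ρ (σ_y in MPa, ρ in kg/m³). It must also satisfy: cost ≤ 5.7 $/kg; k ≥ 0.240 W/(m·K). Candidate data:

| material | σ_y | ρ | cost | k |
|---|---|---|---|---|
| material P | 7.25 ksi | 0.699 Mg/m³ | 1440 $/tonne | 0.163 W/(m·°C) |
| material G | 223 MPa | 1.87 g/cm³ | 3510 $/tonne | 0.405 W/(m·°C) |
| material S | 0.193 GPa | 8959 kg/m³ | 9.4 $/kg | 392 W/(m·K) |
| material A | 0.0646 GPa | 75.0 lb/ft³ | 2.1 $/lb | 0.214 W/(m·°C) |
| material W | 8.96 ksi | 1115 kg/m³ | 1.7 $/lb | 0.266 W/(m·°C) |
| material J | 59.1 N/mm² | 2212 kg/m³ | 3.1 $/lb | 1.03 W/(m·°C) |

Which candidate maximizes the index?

material G

Screen on constraints: cost ≤ 5.7 $/kg; k ≥ 0.240 W/(m·K). Survivors: material G, material W.
After converting to SI:
  material G: σ_y = 223.0 MPa, ρ = 1870 kg/m³
  material W: σ_y = 61.78 MPa, ρ = 1115 kg/m³
  material G: M = 7.99×10⁻³
  material W: M = 7.05×10⁻³
Material G has the largest M.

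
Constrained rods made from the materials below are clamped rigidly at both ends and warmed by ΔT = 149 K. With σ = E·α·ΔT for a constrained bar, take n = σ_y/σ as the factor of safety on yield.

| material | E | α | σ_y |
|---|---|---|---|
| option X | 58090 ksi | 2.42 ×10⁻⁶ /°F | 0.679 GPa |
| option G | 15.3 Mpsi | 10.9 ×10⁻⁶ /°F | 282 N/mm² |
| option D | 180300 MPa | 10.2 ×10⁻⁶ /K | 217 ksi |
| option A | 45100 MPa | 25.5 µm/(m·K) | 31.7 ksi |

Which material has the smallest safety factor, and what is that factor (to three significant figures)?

With everything in SI (GPa, ×10⁻⁶/K, MPa):
  option X: E = 400.5, α = 4.36, σ_y = 679.0 → σ = 260 MPa, n = 2.61
  option G: E = 105.5, α = 19.6, σ_y = 282.0 → σ = 308 MPa, n = 0.914
  option D: E = 180.3, α = 10.2, σ_y = 1496 → σ = 274 MPa, n = 5.46
  option A: E = 45.10, α = 25.5, σ_y = 218.6 → σ = 171 MPa, n = 1.28
The minimum is option G at n = 0.914.

option G, n = 0.914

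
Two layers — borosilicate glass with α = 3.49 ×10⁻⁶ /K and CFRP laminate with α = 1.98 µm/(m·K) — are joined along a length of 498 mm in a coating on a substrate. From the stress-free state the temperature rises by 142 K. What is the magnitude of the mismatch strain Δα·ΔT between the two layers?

Δα = |3.49 − 1.98|×10⁻⁶/K = 1.51×10⁻⁶/K.
Mismatch strain = Δα·ΔT = 1.51×10⁻⁶ × 142.0 = 2.14×10⁻⁴.

2.14×10⁻⁴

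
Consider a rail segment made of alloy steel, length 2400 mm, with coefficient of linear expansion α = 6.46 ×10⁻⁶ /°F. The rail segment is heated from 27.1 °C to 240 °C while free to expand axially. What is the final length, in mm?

2405.9 mm

Convert α: 6.46×10⁻⁶/°F × (9/5) = 11.6×10⁻⁶/K.
ΔT = 240 − 27.1 = 212.9 K.
ΔL = α·L₀·ΔT = 11.6×10⁻⁶ × 2400 mm × 212.9 K = 5.94 mm.
L = L₀ + ΔL = 2400 + 5.94 = 2405.9 mm.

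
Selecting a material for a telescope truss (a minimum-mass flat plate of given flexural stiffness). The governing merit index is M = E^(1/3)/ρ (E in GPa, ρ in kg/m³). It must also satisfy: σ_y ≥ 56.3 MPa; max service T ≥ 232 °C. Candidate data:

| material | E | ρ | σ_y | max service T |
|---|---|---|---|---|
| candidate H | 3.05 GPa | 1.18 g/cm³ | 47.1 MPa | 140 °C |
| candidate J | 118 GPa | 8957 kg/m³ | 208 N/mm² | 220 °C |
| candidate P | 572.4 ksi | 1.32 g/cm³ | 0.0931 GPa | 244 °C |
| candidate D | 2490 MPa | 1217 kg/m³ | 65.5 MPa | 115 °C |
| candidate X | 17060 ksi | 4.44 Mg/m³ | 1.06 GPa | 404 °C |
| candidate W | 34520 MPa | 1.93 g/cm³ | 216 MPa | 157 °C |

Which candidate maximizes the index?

Screen on constraints: σ_y ≥ 56.3 MPa; max service T ≥ 232 °C. Survivors: candidate P, candidate X.
Convert each candidate to consistent units, then evaluate M:
  candidate P: E = 3.947 GPa, ρ = 1320 kg/m³
  candidate X: E = 117.6 GPa, ρ = 4440 kg/m³
  candidate P: M = 1.20×10⁻³
  candidate X: M = 1.10×10⁻³
The maximum is for candidate P.

candidate P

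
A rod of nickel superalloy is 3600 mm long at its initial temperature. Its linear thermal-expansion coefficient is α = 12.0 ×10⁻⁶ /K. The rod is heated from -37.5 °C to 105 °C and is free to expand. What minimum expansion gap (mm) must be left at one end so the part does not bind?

ΔT = 105 − (-37.5) = 142.5 K.
ΔL = α·L₀·ΔT = 12.0×10⁻⁶ × 3600 mm × 142.5 K = 6.16 mm.

6.16 mm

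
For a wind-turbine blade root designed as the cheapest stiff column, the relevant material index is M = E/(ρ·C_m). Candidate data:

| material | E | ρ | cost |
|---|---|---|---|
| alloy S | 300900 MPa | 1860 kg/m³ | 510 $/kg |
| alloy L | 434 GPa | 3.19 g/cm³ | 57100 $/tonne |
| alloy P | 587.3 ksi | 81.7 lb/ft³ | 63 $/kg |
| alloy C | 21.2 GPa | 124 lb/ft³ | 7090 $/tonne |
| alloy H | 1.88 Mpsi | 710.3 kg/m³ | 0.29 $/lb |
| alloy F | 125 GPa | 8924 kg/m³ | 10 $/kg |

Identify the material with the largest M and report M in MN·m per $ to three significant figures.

After converting to SI:
  alloy S: E = 300.9 GPa, ρ = 1860 kg/m³, cost = 510.0 $/kg
  alloy L: E = 434.0 GPa, ρ = 3190 kg/m³, cost = 57.10 $/kg
  alloy P: E = 4.049 GPa, ρ = 1309 kg/m³, cost = 63.00 $/kg
  alloy C: E = 21.20 GPa, ρ = 1986 kg/m³, cost = 7.090 $/kg
  alloy H: E = 12.96 GPa, ρ = 710.3 kg/m³, cost = 0.6393 $/kg
  alloy F: E = 125.0 GPa, ρ = 8924 kg/m³, cost = 10.00 $/kg
  alloy H: M = 28.5 MN·m per $
  alloy L: M = 2.38 MN·m per $
  alloy C: M = 1.51 MN·m per $
  alloy F: M = 1.40 MN·m per $
  alloy S: M = 0.317 MN·m per $
  alloy P: M = 0.0491 MN·m per $
Alloy H ranks first.

alloy H, M = 28.5 MN·m per $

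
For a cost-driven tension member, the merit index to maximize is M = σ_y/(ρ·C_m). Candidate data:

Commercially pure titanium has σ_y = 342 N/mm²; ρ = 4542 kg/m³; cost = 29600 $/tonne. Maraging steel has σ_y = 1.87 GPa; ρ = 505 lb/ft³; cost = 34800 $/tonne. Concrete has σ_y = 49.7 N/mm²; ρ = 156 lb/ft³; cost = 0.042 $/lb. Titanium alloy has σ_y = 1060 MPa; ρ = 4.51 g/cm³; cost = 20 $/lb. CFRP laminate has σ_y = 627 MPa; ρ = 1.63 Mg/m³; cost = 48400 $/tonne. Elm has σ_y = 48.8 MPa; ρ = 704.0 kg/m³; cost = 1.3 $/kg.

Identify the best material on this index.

Putting every candidate on a common basis:
  commercially pure titanium: σ_y = 342.0 MPa, ρ = 4542 kg/m³, cost = 29.60 $/kg
  maraging steel: σ_y = 1870 MPa, ρ = 8089 kg/m³, cost = 34.80 $/kg
  concrete: σ_y = 49.70 MPa, ρ = 2499 kg/m³, cost = 0.09259 $/kg
  titanium alloy: σ_y = 1060 MPa, ρ = 4510 kg/m³, cost = 44.09 $/kg
  CFRP laminate: σ_y = 627.0 MPa, ρ = 1630 kg/m³, cost = 48.40 $/kg
  elm: σ_y = 48.80 MPa, ρ = 704.0 kg/m³, cost = 1.300 $/kg
  concrete: M = 215 kN·m per $
  elm: M = 53.3 kN·m per $
  CFRP laminate: M = 7.95 kN·m per $
  maraging steel: M = 6.64 kN·m per $
  titanium alloy: M = 5.33 kN·m per $
  commercially pure titanium: M = 2.54 kN·m per $
Concrete has the largest M.

concrete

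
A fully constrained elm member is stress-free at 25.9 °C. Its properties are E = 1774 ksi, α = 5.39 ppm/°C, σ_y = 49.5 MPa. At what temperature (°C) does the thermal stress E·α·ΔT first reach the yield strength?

777 °C

E = 1774 ksi = 12.23 GPa.
E·α·ΔT = 49.50 MPa ⇒ ΔT = 49.50 / (12.23×10³ × 5.39×10⁻⁶) = 750.8 K.
T = 25.9 + 750.8 = 776.7 °C.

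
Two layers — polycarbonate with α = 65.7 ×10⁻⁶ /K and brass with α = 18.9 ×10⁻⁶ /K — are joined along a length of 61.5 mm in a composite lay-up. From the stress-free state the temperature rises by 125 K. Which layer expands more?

α(polycarbonate) = 65.7×10⁻⁶/K vs α(brass) = 18.9×10⁻⁶/K.
Higher α expands more for the same ΔT: polycarbonate.

polycarbonate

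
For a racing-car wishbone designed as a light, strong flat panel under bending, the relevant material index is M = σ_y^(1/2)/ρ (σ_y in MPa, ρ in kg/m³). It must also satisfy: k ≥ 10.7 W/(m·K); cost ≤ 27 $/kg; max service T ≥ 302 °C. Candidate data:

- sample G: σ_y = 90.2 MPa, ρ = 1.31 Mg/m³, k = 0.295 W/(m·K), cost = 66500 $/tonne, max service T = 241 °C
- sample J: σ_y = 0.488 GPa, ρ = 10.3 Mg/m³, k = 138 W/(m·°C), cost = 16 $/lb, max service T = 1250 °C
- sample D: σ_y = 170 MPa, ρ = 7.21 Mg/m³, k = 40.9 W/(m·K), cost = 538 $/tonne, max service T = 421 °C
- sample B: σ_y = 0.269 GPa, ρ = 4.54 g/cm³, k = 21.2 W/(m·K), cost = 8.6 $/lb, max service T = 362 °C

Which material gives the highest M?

Screen on constraints: k ≥ 10.7 W/(m·K); cost ≤ 27 $/kg; max service T ≥ 302 °C. Survivors: sample D, sample B.
Normalizing units and computing the index:
  sample D: σ_y = 170.0 MPa, ρ = 7210 kg/m³
  sample B: σ_y = 269.0 MPa, ρ = 4540 kg/m³
  sample B: M = 3.61×10⁻³
  sample D: M = 1.81×10⁻³
Sample B has the largest M.

sample B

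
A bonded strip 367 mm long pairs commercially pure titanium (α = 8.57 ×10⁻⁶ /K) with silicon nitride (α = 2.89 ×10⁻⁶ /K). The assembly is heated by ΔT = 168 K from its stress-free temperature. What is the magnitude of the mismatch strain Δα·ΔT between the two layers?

Δα = |8.57 − 2.89|×10⁻⁶/K = 5.68×10⁻⁶/K.
Mismatch strain = Δα·ΔT = 5.68×10⁻⁶ × 168.0 = 9.54×10⁻⁴.

9.54×10⁻⁴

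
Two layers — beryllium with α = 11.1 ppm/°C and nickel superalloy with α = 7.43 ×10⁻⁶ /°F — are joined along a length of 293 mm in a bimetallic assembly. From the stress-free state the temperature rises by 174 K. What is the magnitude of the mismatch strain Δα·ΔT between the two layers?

nickel superalloy: α = 7.43×10⁻⁶/°F × 9/5 = 13.4×10⁻⁶/K.
Δα = |11.1 − 13.4|×10⁻⁶/K = 2.27×10⁻⁶/K.
Mismatch strain = Δα·ΔT = 2.27×10⁻⁶ × 174.0 = 3.96×10⁻⁴.

3.96×10⁻⁴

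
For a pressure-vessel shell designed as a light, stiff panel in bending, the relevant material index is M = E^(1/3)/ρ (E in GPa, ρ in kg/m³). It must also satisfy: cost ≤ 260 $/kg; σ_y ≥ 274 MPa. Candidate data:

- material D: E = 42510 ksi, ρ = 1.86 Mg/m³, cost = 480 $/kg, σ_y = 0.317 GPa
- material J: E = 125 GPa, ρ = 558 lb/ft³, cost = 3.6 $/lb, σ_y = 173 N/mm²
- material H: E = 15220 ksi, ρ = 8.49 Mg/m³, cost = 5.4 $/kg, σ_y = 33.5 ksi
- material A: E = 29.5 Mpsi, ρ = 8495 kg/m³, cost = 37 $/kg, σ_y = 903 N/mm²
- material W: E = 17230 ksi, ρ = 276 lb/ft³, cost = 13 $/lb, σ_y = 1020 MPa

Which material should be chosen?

material W

Screen on constraints: cost ≤ 260 $/kg; σ_y ≥ 274 MPa. Survivors: material A, material W.
In SI units:
  material A: E = 203.4 GPa, ρ = 8495 kg/m³
  material W: E = 118.8 GPa, ρ = 4421 kg/m³
  material W: M = 1.11×10⁻³
  material A: M = 0.692×10⁻³
The maximum is for material W.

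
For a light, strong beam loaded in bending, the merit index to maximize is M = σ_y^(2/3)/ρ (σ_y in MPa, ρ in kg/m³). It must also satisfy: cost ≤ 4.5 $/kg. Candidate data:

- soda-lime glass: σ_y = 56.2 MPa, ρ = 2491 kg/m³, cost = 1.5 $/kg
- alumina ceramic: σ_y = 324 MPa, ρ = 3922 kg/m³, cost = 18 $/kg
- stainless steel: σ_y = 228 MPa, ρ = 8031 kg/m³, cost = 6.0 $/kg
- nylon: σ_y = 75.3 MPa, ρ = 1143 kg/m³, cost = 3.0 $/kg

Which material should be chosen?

nylon

Screen on constraints: cost ≤ 4.5 $/kg. Survivors: soda-lime glass, nylon.
Evaluate M for each candidate:
  nylon: M = 15.6×10⁻³
  soda-lime glass: M = 5.89×10⁻³
Nylon ranks first.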